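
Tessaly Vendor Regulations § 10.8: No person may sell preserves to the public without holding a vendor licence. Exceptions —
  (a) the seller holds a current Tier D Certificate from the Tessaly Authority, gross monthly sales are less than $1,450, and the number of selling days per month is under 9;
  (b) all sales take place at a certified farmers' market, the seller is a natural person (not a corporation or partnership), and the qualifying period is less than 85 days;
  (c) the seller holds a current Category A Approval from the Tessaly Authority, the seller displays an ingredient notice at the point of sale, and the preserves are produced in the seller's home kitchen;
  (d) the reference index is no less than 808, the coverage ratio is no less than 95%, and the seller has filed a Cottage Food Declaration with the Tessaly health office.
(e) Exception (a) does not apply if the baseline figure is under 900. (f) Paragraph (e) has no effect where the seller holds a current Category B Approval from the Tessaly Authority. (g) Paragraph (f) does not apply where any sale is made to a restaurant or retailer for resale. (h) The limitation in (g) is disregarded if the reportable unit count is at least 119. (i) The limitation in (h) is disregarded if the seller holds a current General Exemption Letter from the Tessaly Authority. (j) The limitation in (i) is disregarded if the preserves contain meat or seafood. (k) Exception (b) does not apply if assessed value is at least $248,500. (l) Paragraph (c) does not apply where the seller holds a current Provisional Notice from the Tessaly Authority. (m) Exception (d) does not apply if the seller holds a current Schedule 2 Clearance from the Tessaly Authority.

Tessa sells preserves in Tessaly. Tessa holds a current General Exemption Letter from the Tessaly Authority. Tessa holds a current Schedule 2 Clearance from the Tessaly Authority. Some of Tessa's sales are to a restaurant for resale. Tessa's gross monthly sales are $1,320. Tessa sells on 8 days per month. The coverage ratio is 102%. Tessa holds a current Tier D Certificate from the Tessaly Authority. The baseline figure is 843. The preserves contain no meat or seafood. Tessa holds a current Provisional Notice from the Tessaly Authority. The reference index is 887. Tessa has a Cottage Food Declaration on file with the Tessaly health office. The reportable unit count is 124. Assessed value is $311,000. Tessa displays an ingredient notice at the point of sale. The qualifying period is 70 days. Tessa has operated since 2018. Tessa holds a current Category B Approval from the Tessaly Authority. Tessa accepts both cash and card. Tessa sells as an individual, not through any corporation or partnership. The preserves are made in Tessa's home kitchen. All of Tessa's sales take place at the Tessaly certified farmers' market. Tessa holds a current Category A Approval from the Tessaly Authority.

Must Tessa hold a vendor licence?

Yes — Tessa must hold a vendor licence.

Exception (a): a current Tier D Certificate is held; gross monthly sales are $1,320, less than the $1,450 limit; the number of selling days per month is 8, under the 9 limit — every condition holds. But: (e) is engaged — the baseline figure is 843, under the 900 limit. (f) would limit (e) — a current Category B Approval is held — but (g) sets (f) aside: (g) operates against (f): some sales are to a restaurant for resale. (h) would limit (g) — the reportable unit count is 124, meeting the 119 threshold — but (i) sets (h) aside: (i) operates against (h): a current General Exemption Letter is held. (j) is not triggered (the preserves contain no meat or seafood), so (i) stands. (a) is therefore removed.
Exception (b)'s conditions are all satisfied: all sales are at a certified farmers' market; the seller is a natural person; the qualifying period is 70 days, less than the 85 days limit. But: (k) is engaged — assessed value is $311,000, meeting the $248,500 threshold. Exception (b) does not apply.
All of (c)'s requirements are met (a current Category A Approval is held; an ingredient notice is displayed; the preserves are home-kitchen produced). But applying paragraph (l): (l) operates against (c): a current Provisional Notice is held. (c) is therefore removed.
All of (d)'s requirements are met (the reference index is 887, meeting the 808 threshold; the coverage ratio is 102%, meeting the 95% threshold; a Cottage Food Declaration is on file). But applying paragraph (m): (m) is triggered — a current Schedule 2 Clearance is held. (d) is therefore removed.
No exception applies. The general rule governs.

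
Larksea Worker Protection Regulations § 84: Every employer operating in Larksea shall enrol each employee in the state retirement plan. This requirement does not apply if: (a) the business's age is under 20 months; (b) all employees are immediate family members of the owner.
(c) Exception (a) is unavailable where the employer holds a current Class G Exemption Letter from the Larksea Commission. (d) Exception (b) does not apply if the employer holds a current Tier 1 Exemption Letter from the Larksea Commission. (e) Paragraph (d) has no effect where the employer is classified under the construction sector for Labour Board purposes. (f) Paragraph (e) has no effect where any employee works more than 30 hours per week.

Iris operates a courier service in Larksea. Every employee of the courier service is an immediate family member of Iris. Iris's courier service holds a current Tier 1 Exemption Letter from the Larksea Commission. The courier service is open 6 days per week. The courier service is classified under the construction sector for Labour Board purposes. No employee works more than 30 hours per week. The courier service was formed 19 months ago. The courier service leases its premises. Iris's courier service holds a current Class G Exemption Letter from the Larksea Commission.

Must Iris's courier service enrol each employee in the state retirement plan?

No — exception (b) applies; Iris's courier service is not required to enrol each employee in the state retirement plan.

Exception (a)'s conditions are all satisfied: the business's age is 19 months, under the 20 months limit. But applying paragraph (c): (c) operates against (a): a current Class G Exemption Letter is held. Exception (a) does not apply.
Exception (b): every employee is an immediate family member — every condition holds. Under paragraphs (d)–(f): (d) operates (a current Tier 1 Exemption Letter is held), but is itself disapplied by (e): (e) operates against (d): the courier service is classified under the construction sector. (f) is inapplicable (no employee exceeds 30 hours/week), so (e) stands. (b) remains available.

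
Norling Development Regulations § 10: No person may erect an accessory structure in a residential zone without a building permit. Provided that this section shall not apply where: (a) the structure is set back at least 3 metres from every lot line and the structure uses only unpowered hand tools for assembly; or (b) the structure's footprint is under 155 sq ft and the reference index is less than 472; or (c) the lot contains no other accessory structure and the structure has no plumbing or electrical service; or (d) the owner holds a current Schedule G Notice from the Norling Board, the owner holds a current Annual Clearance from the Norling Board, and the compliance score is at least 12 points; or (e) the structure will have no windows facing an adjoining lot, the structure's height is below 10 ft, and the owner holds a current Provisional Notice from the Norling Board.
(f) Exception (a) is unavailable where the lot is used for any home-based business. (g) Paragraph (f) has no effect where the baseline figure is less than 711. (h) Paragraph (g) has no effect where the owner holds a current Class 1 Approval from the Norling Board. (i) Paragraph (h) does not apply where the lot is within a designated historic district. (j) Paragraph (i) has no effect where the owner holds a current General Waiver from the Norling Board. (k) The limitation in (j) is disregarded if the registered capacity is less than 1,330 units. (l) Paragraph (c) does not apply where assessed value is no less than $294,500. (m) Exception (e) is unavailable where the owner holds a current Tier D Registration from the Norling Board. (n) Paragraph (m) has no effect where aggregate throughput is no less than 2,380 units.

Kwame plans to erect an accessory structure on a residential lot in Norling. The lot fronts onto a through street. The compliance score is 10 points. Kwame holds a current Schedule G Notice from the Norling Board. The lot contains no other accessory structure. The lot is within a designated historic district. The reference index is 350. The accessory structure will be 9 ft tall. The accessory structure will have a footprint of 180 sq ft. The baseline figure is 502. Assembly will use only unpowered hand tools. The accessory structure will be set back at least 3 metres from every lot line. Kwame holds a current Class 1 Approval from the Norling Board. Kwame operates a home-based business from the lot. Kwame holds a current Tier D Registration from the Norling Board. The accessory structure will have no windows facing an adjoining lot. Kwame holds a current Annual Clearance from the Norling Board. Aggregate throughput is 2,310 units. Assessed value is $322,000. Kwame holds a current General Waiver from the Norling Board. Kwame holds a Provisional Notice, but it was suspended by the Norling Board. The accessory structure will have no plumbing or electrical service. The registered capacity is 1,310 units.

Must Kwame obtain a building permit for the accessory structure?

No — exception (a) applies; Kwame does not need a building permit.

Exception (a): the setback is at least 3 m on every side; assembly uses only hand tools — every condition holds. As to paragraphs (f)–(k): (f) is triggered (a home-based business operates on the lot), but is overridden by (g): (g) operates against (f): the baseline figure is 502, less than the 711 limit. (h) would limit (g) — a current Class 1 Approval is held — but (i) sets (h) aside: (i) operates against (h): the lot is in a historic district. (j) would limit (i) — a current General Waiver is held — but (k) sets (j) aside: (k) operates against (j): the registered capacity is 1,310 units, less than the 1,330 units limit. (a) remains available.
Exception (b) fails — the structure's footprint is 180 sq ft, not under 155 sq ft.
Exception (c)'s conditions are all satisfied: the lot has no other accessory structure; there is no plumbing or electrical service. But: (l) operates against (c): assessed value is $322,000, meeting the $294,500 threshold. So (c) is unavailable.
Exception (d) does not apply: the compliance score is 10 points, short of 12 points.
Exception (e) does not apply: the Provisional Notice is not current.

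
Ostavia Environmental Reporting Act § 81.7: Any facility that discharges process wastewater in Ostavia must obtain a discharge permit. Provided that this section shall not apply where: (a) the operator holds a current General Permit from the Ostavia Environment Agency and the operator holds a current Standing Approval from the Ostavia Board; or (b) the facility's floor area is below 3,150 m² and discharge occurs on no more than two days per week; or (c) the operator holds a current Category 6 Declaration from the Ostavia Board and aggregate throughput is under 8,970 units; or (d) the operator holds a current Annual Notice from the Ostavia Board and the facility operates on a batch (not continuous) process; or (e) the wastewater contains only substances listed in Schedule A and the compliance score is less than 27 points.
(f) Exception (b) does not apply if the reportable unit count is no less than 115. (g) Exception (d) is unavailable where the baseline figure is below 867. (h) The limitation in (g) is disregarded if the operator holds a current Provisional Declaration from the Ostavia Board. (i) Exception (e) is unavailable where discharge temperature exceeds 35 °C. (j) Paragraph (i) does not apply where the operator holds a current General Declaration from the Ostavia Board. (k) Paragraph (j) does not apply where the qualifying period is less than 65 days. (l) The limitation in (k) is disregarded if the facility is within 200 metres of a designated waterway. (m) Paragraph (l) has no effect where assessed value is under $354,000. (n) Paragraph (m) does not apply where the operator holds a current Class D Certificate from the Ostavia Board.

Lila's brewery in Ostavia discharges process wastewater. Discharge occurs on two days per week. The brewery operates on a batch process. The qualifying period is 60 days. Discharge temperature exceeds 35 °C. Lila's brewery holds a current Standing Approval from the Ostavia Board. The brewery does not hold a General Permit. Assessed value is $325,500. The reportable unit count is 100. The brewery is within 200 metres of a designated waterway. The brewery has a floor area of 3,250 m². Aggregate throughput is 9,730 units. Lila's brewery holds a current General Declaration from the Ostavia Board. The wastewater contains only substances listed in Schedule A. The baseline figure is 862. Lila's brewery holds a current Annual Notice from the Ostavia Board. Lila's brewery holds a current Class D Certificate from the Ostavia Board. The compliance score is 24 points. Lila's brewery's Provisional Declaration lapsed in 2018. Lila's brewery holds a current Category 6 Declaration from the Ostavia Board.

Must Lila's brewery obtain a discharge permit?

No — exception (e) applies; Lila's brewery is not required to obtain a discharge permit.

Exception (a) does not apply: no General Permit is held.
Exception (b) requires that the facility's floor area is below 3,150 m²; but the facility's floor area is 3,250 m², not below 3,150 m², so (b) is unavailable.
Exception (c) requires that aggregate throughput is under 8,970 units; but aggregate throughput is 9,730 units, not under 8,970 units, so (c) is unavailable.
All of (d)'s requirements are met (a current Annual Notice is held; the facility operates on a batch process). However, paragraphs (g)–(h) must be considered: (g) applies — the baseline figure is 862, below the 867 limit. (h) is not engaged (the Provisional Declaration is not current), so (g) stands. (d) is therefore removed.
Exception (e): the wastewater is Schedule-A-only; the compliance score is 24 points, less than the 27 points limit — every condition holds. Applying paragraphs (i)–(n): (i) is engaged (discharge temperature exceeds 35 °C), but yields to (j): (j) operates against (i): a current General Declaration is held. (k) is engaged (the qualifying period is 60 days, less than the 65 days limit), but yields to (l): (l) operates against (k): the brewery is within 200 m of a designated waterway. (m) would limit (l) — assessed value is $325,500, under the $354,000 limit — but (n) sets (m) aside: (n) operates against (m): a current Class D Certificate is held. (e) remains available.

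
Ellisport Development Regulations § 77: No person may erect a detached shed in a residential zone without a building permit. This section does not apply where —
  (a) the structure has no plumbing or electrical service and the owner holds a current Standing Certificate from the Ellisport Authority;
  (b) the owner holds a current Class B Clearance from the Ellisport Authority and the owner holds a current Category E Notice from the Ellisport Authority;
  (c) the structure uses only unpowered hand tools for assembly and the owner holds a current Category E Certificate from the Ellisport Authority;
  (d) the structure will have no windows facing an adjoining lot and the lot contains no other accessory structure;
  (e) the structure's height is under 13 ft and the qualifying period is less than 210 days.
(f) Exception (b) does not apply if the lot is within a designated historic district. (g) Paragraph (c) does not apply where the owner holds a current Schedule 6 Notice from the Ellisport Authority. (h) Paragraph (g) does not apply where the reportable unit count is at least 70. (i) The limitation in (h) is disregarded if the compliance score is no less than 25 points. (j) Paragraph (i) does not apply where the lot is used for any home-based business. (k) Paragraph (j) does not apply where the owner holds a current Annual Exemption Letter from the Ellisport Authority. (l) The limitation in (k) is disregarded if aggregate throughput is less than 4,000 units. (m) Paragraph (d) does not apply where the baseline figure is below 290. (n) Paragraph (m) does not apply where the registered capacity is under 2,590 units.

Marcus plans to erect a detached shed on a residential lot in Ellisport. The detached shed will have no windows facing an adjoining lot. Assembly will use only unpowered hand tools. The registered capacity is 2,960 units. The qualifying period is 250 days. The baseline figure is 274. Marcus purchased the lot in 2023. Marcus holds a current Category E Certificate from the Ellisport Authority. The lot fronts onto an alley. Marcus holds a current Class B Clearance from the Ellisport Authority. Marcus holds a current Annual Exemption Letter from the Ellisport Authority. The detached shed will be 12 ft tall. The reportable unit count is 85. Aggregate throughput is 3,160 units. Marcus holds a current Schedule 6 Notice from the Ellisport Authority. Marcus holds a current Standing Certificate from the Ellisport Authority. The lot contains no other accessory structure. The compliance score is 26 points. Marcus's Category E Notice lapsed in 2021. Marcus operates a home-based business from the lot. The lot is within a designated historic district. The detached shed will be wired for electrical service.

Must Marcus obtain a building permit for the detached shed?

Exception (a) does not apply: electrical service is planned.
Exception (b) does not apply: no current Category E Notice is held.
All of (c)'s requirements are met (assembly uses only hand tools; a current Category E Certificate is held). Applying paragraphs (g)–(l): (g) is engaged (a current Schedule 6 Notice is held), but is itself disapplied by (h): (h) operates against (g): the reportable unit count is 85, meeting the 70 threshold. (i) operates (the compliance score is 26 points, meeting the 25 points threshold), but is itself disapplied by (j): (j) is engaged — a home-based business operates on the lot. (k) would limit (j) — a current Annual Exemption Letter is held — but (l) sets (k) aside: (l) operates against (k): aggregate throughput is 3,160 units, less than the 4,000 units limit. Exception (c) stands.
Exception (d) is satisfied on its face — no windows face an adjoining lot; the lot has no other accessory structure. But: (m) operates against (d): the baseline figure is 274, below the 290 limit. (n) is inapplicable (the registered capacity is 2,960 units, not under 2,590 units), so (m) stands. (d) is therefore removed.
Exception (e) fails — the qualifying period is 250 days, not less than 210 days.

No — exception (c) applies; Marcus does not need a building permit.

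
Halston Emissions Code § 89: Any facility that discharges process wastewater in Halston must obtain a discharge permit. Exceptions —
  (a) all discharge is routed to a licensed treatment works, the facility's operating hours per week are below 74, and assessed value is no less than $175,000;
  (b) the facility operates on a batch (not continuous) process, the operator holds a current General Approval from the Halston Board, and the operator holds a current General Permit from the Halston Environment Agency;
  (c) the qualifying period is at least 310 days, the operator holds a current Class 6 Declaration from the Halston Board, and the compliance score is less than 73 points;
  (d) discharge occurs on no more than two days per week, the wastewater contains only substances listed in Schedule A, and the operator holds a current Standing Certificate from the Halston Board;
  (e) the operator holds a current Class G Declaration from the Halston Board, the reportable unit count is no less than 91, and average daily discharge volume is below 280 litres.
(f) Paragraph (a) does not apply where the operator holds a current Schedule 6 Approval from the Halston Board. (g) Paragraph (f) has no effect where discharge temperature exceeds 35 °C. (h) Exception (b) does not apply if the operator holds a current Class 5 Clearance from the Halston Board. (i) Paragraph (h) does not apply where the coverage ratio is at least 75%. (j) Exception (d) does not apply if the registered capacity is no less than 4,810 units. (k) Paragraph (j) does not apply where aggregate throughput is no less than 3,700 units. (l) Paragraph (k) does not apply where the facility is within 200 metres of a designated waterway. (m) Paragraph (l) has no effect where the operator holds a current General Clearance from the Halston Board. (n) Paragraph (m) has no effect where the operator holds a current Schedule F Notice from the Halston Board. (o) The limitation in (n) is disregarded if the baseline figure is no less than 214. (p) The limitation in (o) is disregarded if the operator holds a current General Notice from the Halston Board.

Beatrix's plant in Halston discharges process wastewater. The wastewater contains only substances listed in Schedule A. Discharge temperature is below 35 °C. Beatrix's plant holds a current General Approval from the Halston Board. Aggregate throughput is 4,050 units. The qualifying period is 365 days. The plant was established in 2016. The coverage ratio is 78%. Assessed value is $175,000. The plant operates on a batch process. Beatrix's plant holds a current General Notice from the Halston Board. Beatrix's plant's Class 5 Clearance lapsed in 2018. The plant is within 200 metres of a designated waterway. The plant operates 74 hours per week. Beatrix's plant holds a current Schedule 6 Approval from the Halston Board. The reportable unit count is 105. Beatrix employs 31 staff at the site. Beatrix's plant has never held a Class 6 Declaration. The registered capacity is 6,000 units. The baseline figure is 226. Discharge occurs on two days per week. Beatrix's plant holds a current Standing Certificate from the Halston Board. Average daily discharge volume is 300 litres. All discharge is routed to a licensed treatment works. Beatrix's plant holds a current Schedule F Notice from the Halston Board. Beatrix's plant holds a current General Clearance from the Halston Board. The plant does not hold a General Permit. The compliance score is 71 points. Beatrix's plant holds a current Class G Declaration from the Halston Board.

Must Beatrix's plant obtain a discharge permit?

Exception (a) fails — the facility's operating hours per week are 74, not below 74.
Exception (b) does not apply: no General Permit is held.
Exception (c) does not apply: no current Class 6 Declaration is held.
Exception (d): discharge occurs on no more than two days per week; the wastewater is Schedule-A-only; a current Standing Certificate is held — every condition holds. However, paragraphs (j)–(p) must be considered: (j) operates — the registered capacity is 6,000 units, meeting the 4,810 units threshold. (k) is triggered (aggregate throughput is 4,050 units, meeting the 3,700 units threshold), but yields to (l): (l) operates against (k): the plant is within 200 m of a designated waterway. (m) applies (a current General Clearance is held), but is itself disapplied by (n): (n) operates against (m): a current Schedule F Notice is held. (o) would limit (n) — the baseline figure is 226, meeting the 214 threshold — but (p) sets (o) aside: (p) operates against (o): a current General Notice is held. (d) is therefore removed.
Exception (e) fails — average daily discharge volume is 300 litres, not below 280 litres.
Every exception is unavailable, so the rule governs.

Yes — Beatrix's plant must obtain a discharge permit.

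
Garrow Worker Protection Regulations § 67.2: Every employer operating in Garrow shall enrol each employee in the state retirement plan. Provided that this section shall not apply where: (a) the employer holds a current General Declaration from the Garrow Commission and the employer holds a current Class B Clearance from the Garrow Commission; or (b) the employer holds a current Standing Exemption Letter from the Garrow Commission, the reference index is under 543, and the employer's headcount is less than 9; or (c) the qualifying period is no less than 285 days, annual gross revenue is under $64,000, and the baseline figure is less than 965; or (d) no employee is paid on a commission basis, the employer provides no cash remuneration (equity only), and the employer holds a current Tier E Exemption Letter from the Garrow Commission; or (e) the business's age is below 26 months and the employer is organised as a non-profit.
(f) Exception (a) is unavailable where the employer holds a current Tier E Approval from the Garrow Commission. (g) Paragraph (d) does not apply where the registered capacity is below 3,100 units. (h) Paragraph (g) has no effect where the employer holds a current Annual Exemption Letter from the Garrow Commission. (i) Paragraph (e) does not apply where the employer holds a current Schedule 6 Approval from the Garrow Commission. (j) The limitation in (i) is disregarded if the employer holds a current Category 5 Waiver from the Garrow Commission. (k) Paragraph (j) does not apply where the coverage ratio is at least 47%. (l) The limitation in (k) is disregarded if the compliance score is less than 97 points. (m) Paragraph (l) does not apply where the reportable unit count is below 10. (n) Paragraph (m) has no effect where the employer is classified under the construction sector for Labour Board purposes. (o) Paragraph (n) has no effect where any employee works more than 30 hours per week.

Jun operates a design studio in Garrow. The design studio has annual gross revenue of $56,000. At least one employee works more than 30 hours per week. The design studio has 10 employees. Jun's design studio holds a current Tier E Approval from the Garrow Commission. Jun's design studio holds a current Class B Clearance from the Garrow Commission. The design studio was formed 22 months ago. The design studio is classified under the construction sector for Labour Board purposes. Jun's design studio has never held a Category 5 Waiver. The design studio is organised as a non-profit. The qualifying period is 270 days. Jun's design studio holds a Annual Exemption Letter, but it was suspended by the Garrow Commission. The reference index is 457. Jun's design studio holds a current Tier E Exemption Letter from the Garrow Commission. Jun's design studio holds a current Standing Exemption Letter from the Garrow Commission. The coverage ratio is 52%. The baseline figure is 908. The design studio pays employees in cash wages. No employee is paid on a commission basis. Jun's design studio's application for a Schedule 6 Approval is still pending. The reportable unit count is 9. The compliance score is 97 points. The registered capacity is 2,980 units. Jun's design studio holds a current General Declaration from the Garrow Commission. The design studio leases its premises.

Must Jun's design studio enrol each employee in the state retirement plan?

All of (a)'s requirements are met (a current General Declaration is held; a current Class B Clearance is held). But applying paragraph (f): (f) operates against (a): a current Tier E Approval is held. (a) is therefore removed.
Exception (b) requires that the employer's headcount is less than 9; but the employer's headcount is 10, not less than 9, so (b) is unavailable.
Exception (c) does not apply: the qualifying period is 270 days, short of 285 days.
Exception (d) fails — employees are paid cash wages.
All of (e)'s requirements are met (the business's age is 22 months, below the 26 months limit; the employer is a non-profit). Considering the limiting provisions: (i), which would limit (e), is not engaged: the Schedule 6 Approval is not current. So (e) applies.

No — exception (e) applies; Jun's design studio is not required to enrol each employee in the state retirement plan.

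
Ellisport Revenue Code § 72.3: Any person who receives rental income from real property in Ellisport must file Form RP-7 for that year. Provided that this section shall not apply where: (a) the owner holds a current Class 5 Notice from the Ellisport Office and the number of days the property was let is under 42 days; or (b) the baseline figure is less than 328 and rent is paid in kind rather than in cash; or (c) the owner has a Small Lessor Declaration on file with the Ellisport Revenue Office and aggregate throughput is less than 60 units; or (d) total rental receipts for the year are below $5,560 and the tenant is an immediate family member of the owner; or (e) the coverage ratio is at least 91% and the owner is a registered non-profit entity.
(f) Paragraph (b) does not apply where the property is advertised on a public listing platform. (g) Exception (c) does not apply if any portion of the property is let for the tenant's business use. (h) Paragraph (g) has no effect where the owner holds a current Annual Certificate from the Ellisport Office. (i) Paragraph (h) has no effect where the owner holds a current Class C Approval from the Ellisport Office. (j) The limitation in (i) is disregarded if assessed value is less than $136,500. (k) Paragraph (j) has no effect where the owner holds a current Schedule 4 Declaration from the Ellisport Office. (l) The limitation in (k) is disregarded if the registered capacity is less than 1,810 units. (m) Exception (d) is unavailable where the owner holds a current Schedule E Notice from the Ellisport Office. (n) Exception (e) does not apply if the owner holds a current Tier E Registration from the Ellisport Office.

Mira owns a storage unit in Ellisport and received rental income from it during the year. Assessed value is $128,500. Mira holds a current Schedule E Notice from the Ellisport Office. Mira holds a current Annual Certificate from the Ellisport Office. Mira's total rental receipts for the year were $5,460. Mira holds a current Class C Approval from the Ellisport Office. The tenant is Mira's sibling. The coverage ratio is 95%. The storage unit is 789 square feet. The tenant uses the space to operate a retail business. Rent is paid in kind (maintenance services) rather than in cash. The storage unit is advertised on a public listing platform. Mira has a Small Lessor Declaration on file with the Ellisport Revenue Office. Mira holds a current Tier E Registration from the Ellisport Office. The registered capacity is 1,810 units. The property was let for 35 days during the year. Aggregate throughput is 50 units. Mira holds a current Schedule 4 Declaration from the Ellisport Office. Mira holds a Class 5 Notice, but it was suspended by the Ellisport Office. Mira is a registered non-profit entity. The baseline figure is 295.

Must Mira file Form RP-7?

Exception (a) fails — the Class 5 Notice is not current.
Exception (b)'s conditions are all satisfied: the baseline figure is 295, less than the 328 limit; rent is paid in kind. However, paragraph (f) must be considered: (f) operates — the property is publicly advertised. (b) is therefore removed.
Exception (c): a Small Lessor Declaration is on file; aggregate throughput is 50 units, less than the 60 units limit — every condition holds. But: (g) is engaged — the space is let for business use. (h) would limit (g) — a current Annual Certificate is held — but (i) sets (h) aside: (i) is triggered — a current Class C Approval is held. (j) is engaged (assessed value is $128,500, less than the $136,500 limit), but is displaced by (k): (k) is triggered — a current Schedule 4 Declaration is held. (l) is not triggered (the registered capacity is 1,810 units, not less than 1,810 units), so (k) stands. Exception (c) does not apply.
Exception (d)'s conditions are all satisfied: total rental receipts for the year are $5,460, below the $5,560 limit; the tenant is an immediate family member. But applying paragraph (m): (m) operates against (d): a current Schedule E Notice is held. Exception (d) does not apply.
Exception (e) is satisfied on its face — the coverage ratio is 95%, meeting the 91% threshold; Mira is a registered non-profit. But applying paragraph (n): (n) applies — a current Tier E Registration is held. Exception (e) does not apply.
None of the exceptions is available; § 72.3 applies in full.

Yes — Mira must file Form RP-7.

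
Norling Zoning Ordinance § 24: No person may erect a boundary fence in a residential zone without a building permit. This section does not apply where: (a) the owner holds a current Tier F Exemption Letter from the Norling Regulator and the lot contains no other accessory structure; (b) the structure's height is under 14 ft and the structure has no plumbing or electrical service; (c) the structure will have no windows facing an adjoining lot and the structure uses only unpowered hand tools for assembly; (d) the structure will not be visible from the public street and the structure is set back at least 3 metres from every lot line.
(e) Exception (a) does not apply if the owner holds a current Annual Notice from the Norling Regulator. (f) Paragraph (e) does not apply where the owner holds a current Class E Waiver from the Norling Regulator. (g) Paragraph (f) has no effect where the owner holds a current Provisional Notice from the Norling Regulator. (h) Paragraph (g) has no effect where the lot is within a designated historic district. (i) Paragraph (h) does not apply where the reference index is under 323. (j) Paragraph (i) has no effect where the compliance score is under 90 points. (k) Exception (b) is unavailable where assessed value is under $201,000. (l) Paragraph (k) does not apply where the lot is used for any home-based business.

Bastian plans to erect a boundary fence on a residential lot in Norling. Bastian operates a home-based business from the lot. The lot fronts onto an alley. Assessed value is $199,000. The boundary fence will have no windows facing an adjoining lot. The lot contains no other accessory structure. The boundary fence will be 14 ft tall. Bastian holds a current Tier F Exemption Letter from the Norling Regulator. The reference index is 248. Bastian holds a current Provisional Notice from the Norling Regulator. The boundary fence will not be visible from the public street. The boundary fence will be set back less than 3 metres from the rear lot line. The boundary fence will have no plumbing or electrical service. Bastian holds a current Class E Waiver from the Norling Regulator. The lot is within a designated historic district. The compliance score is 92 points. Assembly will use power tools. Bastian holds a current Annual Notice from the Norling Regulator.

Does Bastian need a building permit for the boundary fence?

Exception (a): a current Tier F Exemption Letter is held; the lot has no other accessory structure — every condition holds. But: (e) is triggered — a current Annual Notice is held. (f) applies (a current Class E Waiver is held), but is set aside by (g): (g) operates against (f): a current Provisional Notice is held. (h) is engaged (the lot is in a historic district), but yields to (i): (i) operates against (h): the reference index is 248, under the 323 limit. (j), which would lift (i), is not triggered — the compliance score is 92 points, not under 90 points. So (a) is unavailable.
Exception (b) requires that the structure's height is under 14 ft; but the structure's height is 14 ft, not under 14 ft, so (b) is unavailable.
Exception (c) does not apply: assembly uses power tools.
Exception (d) fails — the rear setback is under 3 m.
No exception is made out. Bastian falls within the general rule.

Yes — Bastian must obtain a building permit.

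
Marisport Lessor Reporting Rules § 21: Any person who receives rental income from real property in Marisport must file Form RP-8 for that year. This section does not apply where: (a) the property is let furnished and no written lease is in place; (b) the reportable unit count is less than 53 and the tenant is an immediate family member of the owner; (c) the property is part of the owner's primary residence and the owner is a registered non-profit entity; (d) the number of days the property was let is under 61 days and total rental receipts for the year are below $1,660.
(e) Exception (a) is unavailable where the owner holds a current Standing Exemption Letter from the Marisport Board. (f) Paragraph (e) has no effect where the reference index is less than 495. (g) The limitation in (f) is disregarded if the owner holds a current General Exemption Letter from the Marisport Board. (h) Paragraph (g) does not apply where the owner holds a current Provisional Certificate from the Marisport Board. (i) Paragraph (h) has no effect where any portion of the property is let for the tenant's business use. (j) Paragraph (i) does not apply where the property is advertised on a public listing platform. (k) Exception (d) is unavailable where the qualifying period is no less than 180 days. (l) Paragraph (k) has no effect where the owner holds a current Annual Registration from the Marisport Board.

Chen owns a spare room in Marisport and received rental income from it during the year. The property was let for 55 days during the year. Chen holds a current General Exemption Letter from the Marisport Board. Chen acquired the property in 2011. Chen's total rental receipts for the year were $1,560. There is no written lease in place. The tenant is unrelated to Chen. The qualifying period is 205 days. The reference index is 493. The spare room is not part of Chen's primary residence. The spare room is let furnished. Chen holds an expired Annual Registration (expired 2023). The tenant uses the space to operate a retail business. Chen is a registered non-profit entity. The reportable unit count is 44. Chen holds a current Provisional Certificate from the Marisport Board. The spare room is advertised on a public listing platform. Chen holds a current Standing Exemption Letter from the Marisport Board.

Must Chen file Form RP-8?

No — exception (a) applies; Chen is not required to file Form RP-8.

Exception (a)'s conditions are all satisfied: the property is let furnished; there is no written lease. Considering the limiting provisions: (e) operates (a current Standing Exemption Letter is held), but is overridden by (f): (f) operates against (e): the reference index is 493, less than the 495 limit. (g) would limit (f) — a current General Exemption Letter is held — but (h) sets (g) aside: (h) operates against (g): a current Provisional Certificate is held. (i) would limit (h) — the space is let for business use — but (j) sets (i) aside: (j) applies — the property is publicly advertised. Exception (a) stands.
Exception (b) fails — the tenant is unrelated to the owner.
Exception (c) does not apply: the spare room is not part of the primary residence.
All of (d)'s requirements are met (the number of days the property was let is 55 days, under the 61 days limit; total rental receipts for the year are $1,560, below the $1,660 limit). But: (k) is triggered — the qualifying period is 205 days, meeting the 180 days threshold. (l), which would lift (k), is inapplicable — there is no Annual Registration in force. So (d) is unavailable.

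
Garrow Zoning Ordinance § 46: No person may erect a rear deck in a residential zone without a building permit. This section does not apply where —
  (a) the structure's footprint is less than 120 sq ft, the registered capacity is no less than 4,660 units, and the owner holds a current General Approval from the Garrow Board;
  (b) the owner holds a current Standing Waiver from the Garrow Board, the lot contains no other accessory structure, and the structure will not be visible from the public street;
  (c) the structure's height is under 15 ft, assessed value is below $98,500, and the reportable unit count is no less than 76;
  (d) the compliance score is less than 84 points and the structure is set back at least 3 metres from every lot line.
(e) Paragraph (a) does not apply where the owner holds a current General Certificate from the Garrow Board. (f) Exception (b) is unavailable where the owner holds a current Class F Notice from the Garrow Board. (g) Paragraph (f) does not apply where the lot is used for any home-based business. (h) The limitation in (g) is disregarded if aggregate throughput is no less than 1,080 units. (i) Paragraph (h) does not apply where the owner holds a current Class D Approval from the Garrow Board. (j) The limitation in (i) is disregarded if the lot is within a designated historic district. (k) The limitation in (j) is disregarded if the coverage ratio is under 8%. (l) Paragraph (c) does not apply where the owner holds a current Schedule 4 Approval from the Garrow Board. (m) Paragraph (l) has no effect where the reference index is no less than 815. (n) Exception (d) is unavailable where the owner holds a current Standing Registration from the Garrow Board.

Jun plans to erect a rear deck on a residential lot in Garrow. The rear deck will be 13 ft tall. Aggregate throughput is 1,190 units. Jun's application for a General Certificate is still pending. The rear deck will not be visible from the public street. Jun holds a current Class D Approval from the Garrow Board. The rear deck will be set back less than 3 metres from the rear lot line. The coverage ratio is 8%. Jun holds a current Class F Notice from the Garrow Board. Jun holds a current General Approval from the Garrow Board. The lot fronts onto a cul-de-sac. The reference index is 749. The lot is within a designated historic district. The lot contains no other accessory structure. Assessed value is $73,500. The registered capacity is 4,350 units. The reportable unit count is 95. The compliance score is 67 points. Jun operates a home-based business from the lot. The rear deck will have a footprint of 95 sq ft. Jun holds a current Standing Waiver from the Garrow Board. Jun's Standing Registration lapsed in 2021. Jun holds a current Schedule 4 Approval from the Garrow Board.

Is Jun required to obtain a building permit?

Exception (a) does not apply: the registered capacity is 4,350 units, short of 4,660 units.
Exception (b): a current Standing Waiver is held; the lot has no other accessory structure; the structure will not be visible from the street — every condition holds. However, paragraphs (f)–(k) must be considered: (f) is engaged — a current Class F Notice is held. (g) is engaged (a home-based business operates on the lot), but is itself disapplied by (h): (h) operates against (g): aggregate throughput is 1,190 units, meeting the 1,080 units threshold. (i) operates (a current Class D Approval is held), but is overridden by (j): (j) operates — the lot is in a historic district. (k) is not triggered (the coverage ratio is 8%, not under 8%), so (j) stands. So (b) is unavailable.
All of (c)'s requirements are met (the structure's height is 13 ft, under the 15 ft limit; assessed value is $73,500, below the $98,500 limit; the reportable unit count is 95, meeting the 76 threshold). But applying paragraphs (l)–(m): (l) is engaged — a current Schedule 4 Approval is held. (m), which would lift (l), is not triggered — the reference index is 749, short of 815. (c) is therefore removed.
Exception (d) requires that the structure is set back at least 3 metres from every lot line; but the rear setback is under 3 m, so (d) is unavailable.
No exception applies. The general rule governs.

Yes — Jun must obtain a building permit.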